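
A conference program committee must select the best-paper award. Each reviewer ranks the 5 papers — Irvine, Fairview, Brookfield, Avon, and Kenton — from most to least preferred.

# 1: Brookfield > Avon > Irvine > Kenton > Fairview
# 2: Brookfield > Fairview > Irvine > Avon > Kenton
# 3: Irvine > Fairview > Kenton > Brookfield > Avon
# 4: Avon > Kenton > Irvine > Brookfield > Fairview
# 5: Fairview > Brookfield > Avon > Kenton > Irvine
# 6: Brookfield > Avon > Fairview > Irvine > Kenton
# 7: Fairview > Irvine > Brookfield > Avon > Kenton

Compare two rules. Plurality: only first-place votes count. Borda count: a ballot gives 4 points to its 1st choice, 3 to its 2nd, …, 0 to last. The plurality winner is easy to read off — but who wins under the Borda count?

Brookfield

Plurality first-place counts: Irvine 1, Fairview 2, Brookfield 3, Avon 1, Kenton 0 → Brookfield.
Borda totals: Irvine 14, Fairview 16, Brookfield 19, Avon 14, Kenton 7 → Brookfield.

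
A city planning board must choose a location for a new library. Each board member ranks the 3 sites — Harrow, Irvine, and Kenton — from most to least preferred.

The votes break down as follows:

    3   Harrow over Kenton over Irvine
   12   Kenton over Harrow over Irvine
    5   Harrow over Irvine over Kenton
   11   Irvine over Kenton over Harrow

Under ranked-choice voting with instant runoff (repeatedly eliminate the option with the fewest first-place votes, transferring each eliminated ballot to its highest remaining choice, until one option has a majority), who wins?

Irvine

Round 1: Kenton 12, Irvine 11, Harrow 8. Harrow has the fewest and is eliminated.
Round 2: Irvine 16, Kenton 15. Irvine has a majority.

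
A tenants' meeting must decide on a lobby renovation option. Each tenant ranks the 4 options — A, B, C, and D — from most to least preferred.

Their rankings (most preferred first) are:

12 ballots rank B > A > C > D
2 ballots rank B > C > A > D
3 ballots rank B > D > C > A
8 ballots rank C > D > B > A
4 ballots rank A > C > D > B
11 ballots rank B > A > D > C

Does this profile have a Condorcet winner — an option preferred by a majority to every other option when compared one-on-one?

Yes

Head-to-head results (40 voters total):
A vs B: B wins 36–4.
A vs C: A wins 27–13.
A vs D: A wins 29–11.
B vs C: B wins 28–12.
B vs D: B wins 28–12.
C vs D: C wins 26–14.
B beats each rival — A (36–4), C (28–12), D (28–12) — so B is the Condorcet winner.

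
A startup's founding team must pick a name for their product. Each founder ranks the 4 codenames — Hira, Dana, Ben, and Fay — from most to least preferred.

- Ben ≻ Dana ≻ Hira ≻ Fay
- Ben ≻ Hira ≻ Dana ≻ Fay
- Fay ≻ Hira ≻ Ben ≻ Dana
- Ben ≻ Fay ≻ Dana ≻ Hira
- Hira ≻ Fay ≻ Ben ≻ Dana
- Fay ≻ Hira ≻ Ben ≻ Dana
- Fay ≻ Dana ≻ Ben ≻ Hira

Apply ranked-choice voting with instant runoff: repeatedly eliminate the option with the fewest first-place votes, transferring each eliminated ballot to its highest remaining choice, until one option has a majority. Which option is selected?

Round 1: Ben 3, Fay 3, Hira 1, Dana 0. Dana has the fewest and is eliminated.
Round 2: Ben 3, Fay 3, Hira 1. Hira has the fewest and is eliminated.
Round 3: Fay 4, Ben 3. Fay has a majority.

Fay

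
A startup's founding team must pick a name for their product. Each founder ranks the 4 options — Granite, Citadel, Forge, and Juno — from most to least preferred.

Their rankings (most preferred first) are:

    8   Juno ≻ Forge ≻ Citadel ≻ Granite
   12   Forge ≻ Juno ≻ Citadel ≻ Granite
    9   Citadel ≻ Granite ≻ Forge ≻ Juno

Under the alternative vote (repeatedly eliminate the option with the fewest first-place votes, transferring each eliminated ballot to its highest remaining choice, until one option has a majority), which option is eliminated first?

Round 1: Forge 12, Citadel 9, Juno 8, Granite 0. Granite has the fewest and is eliminated.
Round 2: Forge 12, Citadel 9, Juno 8. Juno has the fewest and is eliminated.
Round 3: Forge 20, Citadel 9. Forge has a majority.

Granite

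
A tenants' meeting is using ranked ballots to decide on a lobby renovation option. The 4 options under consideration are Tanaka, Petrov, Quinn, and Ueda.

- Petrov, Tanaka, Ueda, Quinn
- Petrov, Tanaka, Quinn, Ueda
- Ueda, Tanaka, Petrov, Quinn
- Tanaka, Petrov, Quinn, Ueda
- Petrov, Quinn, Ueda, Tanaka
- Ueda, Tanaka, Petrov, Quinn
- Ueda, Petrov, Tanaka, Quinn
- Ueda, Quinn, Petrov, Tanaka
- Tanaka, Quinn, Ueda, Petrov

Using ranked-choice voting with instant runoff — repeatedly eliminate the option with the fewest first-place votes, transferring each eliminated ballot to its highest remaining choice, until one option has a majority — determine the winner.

Ueda

Round 1: Ueda 4, Petrov 3, Tanaka 2, Quinn 0. Quinn has the fewest and is eliminated.
Round 2: Ueda 4, Petrov 3, Tanaka 2. Tanaka has the fewest and is eliminated.
Round 3: Ueda 5, Petrov 4. Ueda has a majority.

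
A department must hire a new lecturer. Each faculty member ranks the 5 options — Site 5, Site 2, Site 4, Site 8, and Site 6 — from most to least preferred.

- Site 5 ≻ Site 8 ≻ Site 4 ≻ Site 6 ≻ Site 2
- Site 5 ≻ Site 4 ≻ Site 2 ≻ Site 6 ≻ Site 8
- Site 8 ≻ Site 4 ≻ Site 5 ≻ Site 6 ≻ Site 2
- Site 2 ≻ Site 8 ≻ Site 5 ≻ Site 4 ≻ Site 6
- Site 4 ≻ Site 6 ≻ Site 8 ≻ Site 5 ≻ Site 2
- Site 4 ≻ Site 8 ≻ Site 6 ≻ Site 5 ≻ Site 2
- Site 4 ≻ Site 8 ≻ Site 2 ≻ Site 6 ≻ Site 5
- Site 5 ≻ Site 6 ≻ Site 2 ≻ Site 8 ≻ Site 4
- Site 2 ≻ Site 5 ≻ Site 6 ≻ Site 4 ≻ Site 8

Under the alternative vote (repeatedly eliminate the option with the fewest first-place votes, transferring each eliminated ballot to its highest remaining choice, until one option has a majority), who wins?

Round 1: Site 5 3, Site 4 3, Site 2 2, Site 8 1, Site 6 0. Site 6 has the fewest and is eliminated.
Round 2: Site 5 3, Site 4 3, Site 2 2, Site 8 1. Site 8 has the fewest and is eliminated.
Round 3: Site 4 4, Site 5 3, Site 2 2. Site 2 has the fewest and is eliminated.
Round 4: Site 5 5, Site 4 4. Site 5 has a majority.

Site 5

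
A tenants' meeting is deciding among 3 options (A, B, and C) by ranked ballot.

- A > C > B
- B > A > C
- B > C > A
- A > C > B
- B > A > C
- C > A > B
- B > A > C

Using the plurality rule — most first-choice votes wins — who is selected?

B

First-place vote totals:
  A: 2
  B: 4
  C: 1
B has the most first-place votes.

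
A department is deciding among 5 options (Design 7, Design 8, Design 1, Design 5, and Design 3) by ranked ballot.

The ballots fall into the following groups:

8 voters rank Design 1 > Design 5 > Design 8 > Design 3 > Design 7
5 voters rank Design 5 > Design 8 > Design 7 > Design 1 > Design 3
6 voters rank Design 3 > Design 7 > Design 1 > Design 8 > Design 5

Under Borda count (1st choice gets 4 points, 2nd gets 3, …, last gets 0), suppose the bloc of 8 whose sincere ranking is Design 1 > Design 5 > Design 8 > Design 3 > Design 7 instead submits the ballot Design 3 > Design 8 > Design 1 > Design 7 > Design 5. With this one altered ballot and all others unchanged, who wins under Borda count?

Design 3

Borda totals with the altered ballot: Design 7 36, Design 8 45, Design 1 33, Design 5 20, Design 3 56.
The switch changes the winner from Design 1 to Design 3.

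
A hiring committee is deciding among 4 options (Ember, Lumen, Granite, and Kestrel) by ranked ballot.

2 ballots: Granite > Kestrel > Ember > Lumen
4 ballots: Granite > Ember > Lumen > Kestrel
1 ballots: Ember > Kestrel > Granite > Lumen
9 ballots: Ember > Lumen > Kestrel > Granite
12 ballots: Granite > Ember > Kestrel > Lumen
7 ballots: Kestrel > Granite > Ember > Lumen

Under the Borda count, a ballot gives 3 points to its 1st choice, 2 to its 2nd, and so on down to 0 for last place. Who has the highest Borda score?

Ember

Borda scores:
  Ember: 2·1 + 4·2 + 3 + 9·3 + 12·2 + 7·1 = 71
  Lumen: 2·0 + 4·1 + 0 + 9·2 + 12·0 + 7·0 = 22
  Granite: 2·3 + 4·3 + 1 + 9·0 + 12·3 + 7·2 = 69
  Kestrel: 2·2 + 4·0 + 2 + 9·1 + 12·1 + 7·3 = 48
Ember has the highest total.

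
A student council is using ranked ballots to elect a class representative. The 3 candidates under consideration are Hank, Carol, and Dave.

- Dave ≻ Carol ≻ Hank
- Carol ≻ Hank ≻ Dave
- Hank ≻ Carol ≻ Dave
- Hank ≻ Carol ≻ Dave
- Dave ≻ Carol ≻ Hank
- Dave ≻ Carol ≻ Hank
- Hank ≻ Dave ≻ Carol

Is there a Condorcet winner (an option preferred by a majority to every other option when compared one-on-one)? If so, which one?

None — there is no Condorcet winner

Head-to-head results (7 voters total):
Hank vs Carol: Carol wins 4–3.
Hank vs Dave: Hank wins 4–3.
Carol vs Dave: Dave wins 4–3.
No candidate beats all others: Hank beats Dave beats Carol beats Hank, a majority cycle.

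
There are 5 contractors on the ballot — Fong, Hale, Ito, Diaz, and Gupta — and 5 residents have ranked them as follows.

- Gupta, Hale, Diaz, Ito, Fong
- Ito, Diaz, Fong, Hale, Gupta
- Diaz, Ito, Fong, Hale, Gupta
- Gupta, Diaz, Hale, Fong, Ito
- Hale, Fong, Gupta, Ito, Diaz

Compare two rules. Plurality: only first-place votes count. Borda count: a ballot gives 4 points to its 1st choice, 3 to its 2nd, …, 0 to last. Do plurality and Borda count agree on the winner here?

No

Plurality first-place counts: Fong 0, Hale 1, Ito 1, Diaz 1, Gupta 2 → Gupta.
Borda totals: Fong 8, Hale 11, Ito 9, Diaz 12, Gupta 10 → Diaz.
The two rules disagree: plurality picks Gupta, Borda picks Diaz.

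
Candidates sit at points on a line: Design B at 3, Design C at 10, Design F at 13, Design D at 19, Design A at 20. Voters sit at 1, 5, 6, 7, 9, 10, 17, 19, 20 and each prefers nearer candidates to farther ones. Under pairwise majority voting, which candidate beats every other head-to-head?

With single-peaked preferences on a line, the Condorcet winner is the candidate closest to the median voter.
The median voter (position 9) is closest to Design C at 10.
Check: Design C vs Design A — voters closer to Design C: 6 of 9.

Design C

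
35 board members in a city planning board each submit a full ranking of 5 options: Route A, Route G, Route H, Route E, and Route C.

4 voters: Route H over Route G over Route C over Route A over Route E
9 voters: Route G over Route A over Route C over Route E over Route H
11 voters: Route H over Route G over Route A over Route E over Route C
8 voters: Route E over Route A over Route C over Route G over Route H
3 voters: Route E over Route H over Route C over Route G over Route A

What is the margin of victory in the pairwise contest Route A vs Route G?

Ballots ranking Route A above Route G: 8.
Ballots ranking Route G above Route A: 4+9+11+3 = 27.
Route G wins 27–8, a margin of 19.

19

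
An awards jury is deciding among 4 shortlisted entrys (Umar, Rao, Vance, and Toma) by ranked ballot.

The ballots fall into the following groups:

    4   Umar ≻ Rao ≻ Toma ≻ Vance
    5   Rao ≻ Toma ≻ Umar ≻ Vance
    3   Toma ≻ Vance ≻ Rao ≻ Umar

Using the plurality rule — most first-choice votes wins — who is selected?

First-place vote totals:
  Umar: 4
  Rao: 5
  Vance: 0
  Toma: 3
Rao has the most first-place votes.

Rao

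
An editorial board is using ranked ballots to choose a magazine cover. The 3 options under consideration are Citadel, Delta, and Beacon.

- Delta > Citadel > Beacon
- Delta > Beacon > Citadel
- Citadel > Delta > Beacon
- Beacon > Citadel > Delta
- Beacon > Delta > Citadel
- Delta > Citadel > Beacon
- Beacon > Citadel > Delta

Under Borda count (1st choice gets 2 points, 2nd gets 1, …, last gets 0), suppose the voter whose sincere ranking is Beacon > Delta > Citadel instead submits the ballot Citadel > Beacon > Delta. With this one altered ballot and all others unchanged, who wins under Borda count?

Citadel

Borda totals with the altered ballot: Citadel 8, Delta 7, Beacon 6.
The switch changes the winner from Delta to Citadel.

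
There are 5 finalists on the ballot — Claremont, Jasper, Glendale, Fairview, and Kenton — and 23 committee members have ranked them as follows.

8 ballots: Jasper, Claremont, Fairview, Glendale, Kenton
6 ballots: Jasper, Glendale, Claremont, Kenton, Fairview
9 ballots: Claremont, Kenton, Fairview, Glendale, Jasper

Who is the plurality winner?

Jasper

First-place vote totals:
  Claremont: 9
  Jasper: 14
  Glendale: 0
  Fairview: 0
  Kenton: 0
Jasper has the most first-place votes.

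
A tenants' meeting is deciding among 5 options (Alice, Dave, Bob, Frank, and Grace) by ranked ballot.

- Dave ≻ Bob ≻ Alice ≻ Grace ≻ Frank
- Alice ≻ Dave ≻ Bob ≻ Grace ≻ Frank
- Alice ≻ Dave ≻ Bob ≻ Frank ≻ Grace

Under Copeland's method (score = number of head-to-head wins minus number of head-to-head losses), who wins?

Alice

Pairwise results:
  Alice vs Dave: Alice wins 2–1.
  Alice vs Bob: Alice wins 2–1.
  Alice vs Frank: Alice wins 3–0.
  Alice vs Grace: Alice wins 3–0.
  Dave vs Bob: Dave wins 3–0.
  Dave vs Frank: Dave wins 3–0.
  Dave vs Grace: Dave wins 3–0.
  Bob vs Frank: Bob wins 3–0.
  Bob vs Grace: Bob wins 3–0.
  Frank vs Grace: Grace wins 2–1.
Copeland scores (wins − losses):
  Alice: 4 − 0 = 4
  Dave: 3 − 1 = 2
  Bob: 2 − 2 = 0
  Frank: 0 − 4 = -4
  Grace: 1 − 3 = -2
Alice has the best Copeland score.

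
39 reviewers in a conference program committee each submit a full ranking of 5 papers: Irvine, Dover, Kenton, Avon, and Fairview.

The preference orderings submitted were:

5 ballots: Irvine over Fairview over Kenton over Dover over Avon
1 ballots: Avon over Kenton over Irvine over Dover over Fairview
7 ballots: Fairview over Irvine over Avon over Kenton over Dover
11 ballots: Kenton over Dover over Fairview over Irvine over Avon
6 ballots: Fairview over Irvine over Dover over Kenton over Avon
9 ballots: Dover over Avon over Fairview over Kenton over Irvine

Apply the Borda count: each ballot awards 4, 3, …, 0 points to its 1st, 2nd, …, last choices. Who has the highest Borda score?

Borda scores:
  Irvine: 5·4 + 2 + 7·3 + 11·1 + 6·3 + 9·0 = 72
  Dover: 5·1 + 1 + 7·0 + 11·3 + 6·2 + 9·4 = 87
  Kenton: 5·2 + 3 + 7·1 + 11·4 + 6·1 + 9·1 = 79
  Avon: 5·0 + 4 + 7·2 + 11·0 + 6·0 + 9·3 = 45
  Fairview: 5·3 + 0 + 7·4 + 11·2 + 6·4 + 9·2 = 107
Fairview has the highest total.

Fairview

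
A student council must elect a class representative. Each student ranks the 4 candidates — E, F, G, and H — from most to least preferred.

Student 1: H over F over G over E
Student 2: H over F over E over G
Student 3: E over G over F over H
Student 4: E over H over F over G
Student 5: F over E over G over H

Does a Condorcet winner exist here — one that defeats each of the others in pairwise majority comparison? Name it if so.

No Condorcet winner

Head-to-head results (5 voters total):
E vs F: F wins 3–2.
E vs G: E wins 4–1.
E vs H: E wins 3–2.
F vs G: F wins 4–1.
F vs H: H wins 3–2.
G vs H: H wins 3–2.
No candidate beats all others: E beats H beats F beats E, a majority cycle.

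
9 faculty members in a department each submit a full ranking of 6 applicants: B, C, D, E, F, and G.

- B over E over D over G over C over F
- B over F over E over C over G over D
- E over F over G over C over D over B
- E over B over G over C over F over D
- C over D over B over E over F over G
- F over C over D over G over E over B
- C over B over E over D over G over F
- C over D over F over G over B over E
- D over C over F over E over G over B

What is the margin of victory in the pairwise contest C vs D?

Ballots ranking C above D: 7.
Ballots ranking D above C: 2.
C wins 7–2, a margin of 5.

5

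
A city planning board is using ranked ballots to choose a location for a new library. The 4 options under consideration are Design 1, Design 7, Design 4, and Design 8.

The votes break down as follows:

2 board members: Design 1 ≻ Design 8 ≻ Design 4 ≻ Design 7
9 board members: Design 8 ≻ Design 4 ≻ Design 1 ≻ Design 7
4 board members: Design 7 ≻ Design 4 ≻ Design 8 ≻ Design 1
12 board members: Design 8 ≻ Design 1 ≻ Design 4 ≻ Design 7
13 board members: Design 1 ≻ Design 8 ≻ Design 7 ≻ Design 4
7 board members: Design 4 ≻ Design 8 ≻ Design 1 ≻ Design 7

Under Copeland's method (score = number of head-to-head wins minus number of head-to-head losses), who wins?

Pairwise results:
  Design 1 vs Design 7: Design 1 wins 43–4.
  Design 1 vs Design 4: Design 1 wins 27–20.
  Design 1 vs Design 8: Design 8 wins 32–15.
  Design 7 vs Design 4: Design 4 wins 30–17.
  Design 7 vs Design 8: Design 8 wins 43–4.
  Design 4 vs Design 8: Design 8 wins 36–11.
Copeland scores (wins − losses):
  Design 1: 2 − 1 = 1
  Design 7: 0 − 3 = -3
  Design 4: 1 − 2 = -1
  Design 8: 3 − 0 = 3
Design 8 has the best Copeland score.

Design 8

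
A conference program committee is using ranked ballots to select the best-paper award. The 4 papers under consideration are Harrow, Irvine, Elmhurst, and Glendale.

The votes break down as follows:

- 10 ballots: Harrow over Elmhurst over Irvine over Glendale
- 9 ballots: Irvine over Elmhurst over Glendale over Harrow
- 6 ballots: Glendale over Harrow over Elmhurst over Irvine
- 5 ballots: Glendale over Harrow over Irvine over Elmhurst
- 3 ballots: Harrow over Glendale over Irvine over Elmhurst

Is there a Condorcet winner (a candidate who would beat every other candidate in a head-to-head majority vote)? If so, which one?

No Condorcet winner

Head-to-head results (33 voters total):
Harrow vs Irvine: Harrow wins 24–9.
Harrow vs Elmhurst: Harrow wins 24–9.
Harrow vs Glendale: Glendale wins 20–13.
Irvine vs Elmhurst: Irvine wins 17–16.
Irvine vs Glendale: Irvine wins 19–14.
Elmhurst vs Glendale: Elmhurst wins 19–14.
No candidate beats all others: Harrow beats Irvine beats Glendale beats Harrow, a majority cycle.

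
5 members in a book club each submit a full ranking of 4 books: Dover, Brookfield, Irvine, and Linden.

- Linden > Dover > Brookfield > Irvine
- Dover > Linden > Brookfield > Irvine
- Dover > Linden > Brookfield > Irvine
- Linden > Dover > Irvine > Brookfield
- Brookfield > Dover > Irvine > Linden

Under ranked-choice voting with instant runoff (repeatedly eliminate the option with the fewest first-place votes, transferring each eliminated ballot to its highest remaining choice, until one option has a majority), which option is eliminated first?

Irvine

Round 1: Dover 2, Linden 2, Brookfield 1, Irvine 0. Irvine has the fewest and is eliminated.
Round 2: Dover 2, Linden 2, Brookfield 1. Brookfield has the fewest and is eliminated.
Round 3: Dover 3, Linden 2. Dover has a majority.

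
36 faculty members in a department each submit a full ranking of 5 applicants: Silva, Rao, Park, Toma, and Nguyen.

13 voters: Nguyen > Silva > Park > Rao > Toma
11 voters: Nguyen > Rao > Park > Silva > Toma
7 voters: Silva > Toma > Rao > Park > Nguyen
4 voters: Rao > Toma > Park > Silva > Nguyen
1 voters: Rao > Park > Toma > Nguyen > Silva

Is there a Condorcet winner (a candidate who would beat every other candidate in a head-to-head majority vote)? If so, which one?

Head-to-head results (36 voters total):
Silva vs Rao: Silva wins 20–16.
Silva vs Park: Silva wins 20–16.
Silva vs Toma: Silva wins 31–5.
Silva vs Nguyen: Nguyen wins 25–11.
Rao vs Park: Rao wins 23–13.
Rao vs Toma: Rao wins 29–7.
Rao vs Nguyen: Nguyen wins 24–12.
Park vs Toma: Park wins 25–11.
Park vs Nguyen: Nguyen wins 24–12.
Toma vs Nguyen: Nguyen wins 24–12.
Nguyen beats each rival — Silva (25–11), Rao (24–12), Park (24–12), Toma (24–12) — so Nguyen is the Condorcet winner.

Nguyen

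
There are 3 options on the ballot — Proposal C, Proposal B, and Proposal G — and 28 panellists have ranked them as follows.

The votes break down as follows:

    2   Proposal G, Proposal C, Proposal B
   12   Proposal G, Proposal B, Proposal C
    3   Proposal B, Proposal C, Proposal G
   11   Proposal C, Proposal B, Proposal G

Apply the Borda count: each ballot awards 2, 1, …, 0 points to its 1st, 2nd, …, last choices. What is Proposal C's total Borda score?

27

Borda scores:
  Proposal C: 2·1 + 12·0 + 3·1 + 11·2 = 27
  Proposal B: 2·0 + 12·1 + 3·2 + 11·1 = 29
  Proposal G: 2·2 + 12·2 + 3·0 + 11·0 = 28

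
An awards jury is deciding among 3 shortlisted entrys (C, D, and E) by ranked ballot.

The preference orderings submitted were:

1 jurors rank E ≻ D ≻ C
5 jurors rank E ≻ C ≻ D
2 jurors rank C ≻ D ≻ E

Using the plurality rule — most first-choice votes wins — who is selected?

First-place vote totals:
  C: 2
  D: 0
  E: 6
E has the most first-place votes.

E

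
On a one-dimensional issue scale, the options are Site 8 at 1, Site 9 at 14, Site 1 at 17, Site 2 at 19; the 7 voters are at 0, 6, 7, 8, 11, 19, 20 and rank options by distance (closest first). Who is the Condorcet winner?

With single-peaked preferences on a line, the Condorcet winner is the candidate closest to the median voter.
The median voter (position 8) is closest to Site 9 at 14.
Check: Site 9 vs Site 8 — voters closer to Site 9: 4 of 7.

Site 9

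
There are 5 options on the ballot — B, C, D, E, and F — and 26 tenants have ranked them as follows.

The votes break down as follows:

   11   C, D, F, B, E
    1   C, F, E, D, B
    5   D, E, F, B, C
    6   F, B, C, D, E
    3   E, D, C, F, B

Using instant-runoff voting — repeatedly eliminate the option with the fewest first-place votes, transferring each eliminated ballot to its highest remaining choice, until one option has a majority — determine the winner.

Round 1: C 12, F 6, D 5, E 3, B 0. B has the fewest and is eliminated.
Round 2: C 12, F 6, D 5, E 3. E has the fewest and is eliminated.
Round 3: C 12, D 8, F 6. F has the fewest and is eliminated.
Round 4: C 18, D 8. C has a majority.

C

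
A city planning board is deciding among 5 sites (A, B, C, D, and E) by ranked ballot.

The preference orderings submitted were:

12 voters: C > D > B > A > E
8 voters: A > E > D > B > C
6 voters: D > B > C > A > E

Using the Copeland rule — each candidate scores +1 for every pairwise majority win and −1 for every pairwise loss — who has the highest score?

Pairwise results:
  A vs B: B wins 18–8.
  A vs C: C wins 18–8.
  A vs D: D wins 18–8.
  A vs E: A wins 26–0.
  B vs C: B wins 14–12.
  B vs D: D wins 26–0.
  B vs E: B wins 18–8.
  C vs D: D wins 14–12.
  C vs E: C wins 18–8.
  D vs E: D wins 18–8.
Copeland scores (wins − losses):
  A: 1 − 3 = -2
  B: 3 − 1 = 2
  C: 2 − 2 = 0
  D: 4 − 0 = 4
  E: 0 − 4 = -4
D has the best Copeland score.

D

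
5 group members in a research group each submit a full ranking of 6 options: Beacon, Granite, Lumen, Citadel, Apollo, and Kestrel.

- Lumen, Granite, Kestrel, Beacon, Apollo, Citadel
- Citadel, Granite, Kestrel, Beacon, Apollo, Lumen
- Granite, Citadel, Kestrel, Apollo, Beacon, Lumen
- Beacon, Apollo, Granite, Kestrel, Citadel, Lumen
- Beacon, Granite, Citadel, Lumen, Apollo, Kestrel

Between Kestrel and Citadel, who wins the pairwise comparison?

Ballots ranking Kestrel above Citadel: 2.
Ballots ranking Citadel above Kestrel: 3.
Citadel wins the head-to-head, 3–2.

Citadel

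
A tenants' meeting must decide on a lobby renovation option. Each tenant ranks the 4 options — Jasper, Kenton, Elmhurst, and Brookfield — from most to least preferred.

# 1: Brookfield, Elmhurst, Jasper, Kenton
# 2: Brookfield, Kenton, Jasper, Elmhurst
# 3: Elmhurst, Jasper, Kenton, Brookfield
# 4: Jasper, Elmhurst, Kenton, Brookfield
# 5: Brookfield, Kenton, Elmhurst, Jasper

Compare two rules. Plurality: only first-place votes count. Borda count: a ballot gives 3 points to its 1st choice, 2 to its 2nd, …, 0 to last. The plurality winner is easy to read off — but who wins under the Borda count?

Brookfield

Plurality first-place counts: Jasper 1, Kenton 0, Elmhurst 1, Brookfield 3 → Brookfield.
Borda totals: Jasper 7, Kenton 6, Elmhurst 8, Brookfield 9 → Brookfield.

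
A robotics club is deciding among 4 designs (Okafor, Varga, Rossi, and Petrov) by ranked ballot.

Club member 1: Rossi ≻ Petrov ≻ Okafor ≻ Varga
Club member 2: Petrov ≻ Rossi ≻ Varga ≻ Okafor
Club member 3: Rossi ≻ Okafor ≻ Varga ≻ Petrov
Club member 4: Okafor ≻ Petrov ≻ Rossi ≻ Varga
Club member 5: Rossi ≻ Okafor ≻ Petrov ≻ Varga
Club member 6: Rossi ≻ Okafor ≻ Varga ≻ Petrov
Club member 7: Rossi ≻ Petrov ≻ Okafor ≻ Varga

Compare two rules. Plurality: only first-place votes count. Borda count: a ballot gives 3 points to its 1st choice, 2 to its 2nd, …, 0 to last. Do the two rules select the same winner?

Plurality first-place counts: Okafor 1, Varga 0, Rossi 5, Petrov 1 → Rossi.
Borda totals: Okafor 11, Varga 3, Rossi 18, Petrov 10 → Rossi.
The two rules agree on Rossi.

Yes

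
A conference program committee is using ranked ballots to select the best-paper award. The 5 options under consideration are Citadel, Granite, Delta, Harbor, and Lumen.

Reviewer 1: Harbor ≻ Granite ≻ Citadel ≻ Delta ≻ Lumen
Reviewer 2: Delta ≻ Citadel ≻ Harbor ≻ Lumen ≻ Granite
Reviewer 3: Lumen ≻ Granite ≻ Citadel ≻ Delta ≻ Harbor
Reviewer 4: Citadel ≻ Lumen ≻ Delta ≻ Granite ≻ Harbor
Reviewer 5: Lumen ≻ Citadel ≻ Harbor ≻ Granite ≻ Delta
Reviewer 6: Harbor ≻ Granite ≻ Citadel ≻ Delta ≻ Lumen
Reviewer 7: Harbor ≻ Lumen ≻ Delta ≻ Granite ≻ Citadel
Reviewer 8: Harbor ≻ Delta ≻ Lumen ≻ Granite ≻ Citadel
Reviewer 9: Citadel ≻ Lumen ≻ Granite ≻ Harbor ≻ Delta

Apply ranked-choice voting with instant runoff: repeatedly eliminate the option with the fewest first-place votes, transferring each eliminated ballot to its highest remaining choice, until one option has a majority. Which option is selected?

Citadel

Round 1: Harbor 4, Citadel 2, Lumen 2, Delta 1, Granite 0. Granite has the fewest and is eliminated.
Round 2: Harbor 4, Citadel 2, Lumen 2, Delta 1. Delta has the fewest and is eliminated.
Round 3: Harbor 4, Citadel 3, Lumen 2. Lumen has the fewest and is eliminated.
Round 4: Citadel 5, Harbor 4. Citadel has a majority.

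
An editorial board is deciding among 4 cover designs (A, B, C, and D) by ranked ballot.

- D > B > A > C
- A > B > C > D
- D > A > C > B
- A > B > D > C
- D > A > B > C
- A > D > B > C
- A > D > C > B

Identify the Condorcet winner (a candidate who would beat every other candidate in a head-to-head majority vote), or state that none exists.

A

Head-to-head results (7 voters total):
A vs B: A wins 6–1.
A vs C: A wins 7–0.
A vs D: A wins 4–3.
B vs C: B wins 5–2.
B vs D: D wins 5–2.
C vs D: D wins 6–1.
A beats each rival — B (6–1), C (7–0), D (4–3) — so A is the Condorcet winner.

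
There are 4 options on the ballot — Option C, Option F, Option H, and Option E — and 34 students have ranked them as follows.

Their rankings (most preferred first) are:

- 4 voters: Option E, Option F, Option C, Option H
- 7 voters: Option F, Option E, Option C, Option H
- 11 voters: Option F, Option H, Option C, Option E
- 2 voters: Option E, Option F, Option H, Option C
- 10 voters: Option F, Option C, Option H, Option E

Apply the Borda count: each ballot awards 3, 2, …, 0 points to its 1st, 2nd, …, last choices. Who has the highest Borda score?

Option F

Borda scores:
  Option C: 4·1 + 7·1 + 11·1 + 2·0 + 10·2 = 42
  Option F: 4·2 + 7·3 + 11·3 + 2·2 + 10·3 = 96
  Option H: 4·0 + 7·0 + 11·2 + 2·1 + 10·1 = 34
  Option E: 4·3 + 7·2 + 11·0 + 2·3 + 10·0 = 32
Option F has the highest total.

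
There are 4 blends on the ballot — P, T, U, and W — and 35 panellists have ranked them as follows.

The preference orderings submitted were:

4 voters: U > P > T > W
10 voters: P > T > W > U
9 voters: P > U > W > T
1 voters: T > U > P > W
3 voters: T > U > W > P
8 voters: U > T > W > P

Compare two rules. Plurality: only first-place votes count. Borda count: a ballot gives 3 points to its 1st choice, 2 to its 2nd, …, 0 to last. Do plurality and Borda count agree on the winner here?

Yes

Plurality first-place counts: P 19, T 4, U 12, W 0 → P.
Borda totals: P 66, T 52, U 62, W 30 → P.
The two rules agree on P.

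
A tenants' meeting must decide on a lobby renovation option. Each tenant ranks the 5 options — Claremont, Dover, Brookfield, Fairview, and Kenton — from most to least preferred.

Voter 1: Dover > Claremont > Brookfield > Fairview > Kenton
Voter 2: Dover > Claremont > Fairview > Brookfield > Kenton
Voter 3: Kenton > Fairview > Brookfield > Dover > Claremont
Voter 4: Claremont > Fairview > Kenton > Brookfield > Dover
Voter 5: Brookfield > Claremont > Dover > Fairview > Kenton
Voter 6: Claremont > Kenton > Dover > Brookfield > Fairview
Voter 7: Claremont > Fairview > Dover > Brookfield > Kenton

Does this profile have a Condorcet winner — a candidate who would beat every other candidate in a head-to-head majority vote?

Head-to-head results (7 voters total):
Claremont vs Dover: Claremont wins 4–3.
Claremont vs Brookfield: Claremont wins 5–2.
Claremont vs Fairview: Claremont wins 6–1.
Claremont vs Kenton: Claremont wins 6–1.
Dover vs Brookfield: Dover wins 4–3.
Dover vs Fairview: Dover wins 4–3.
Dover vs Kenton: Dover wins 4–3.
Brookfield vs Fairview: Fairview wins 4–3.
Brookfield vs Kenton: Brookfield wins 4–3.
Fairview vs Kenton: Fairview wins 5–2.
Claremont beats each rival — Dover (4–3), Brookfield (5–2), Fairview (6–1), Kenton (6–1) — so Claremont is the Condorcet winner.

Yes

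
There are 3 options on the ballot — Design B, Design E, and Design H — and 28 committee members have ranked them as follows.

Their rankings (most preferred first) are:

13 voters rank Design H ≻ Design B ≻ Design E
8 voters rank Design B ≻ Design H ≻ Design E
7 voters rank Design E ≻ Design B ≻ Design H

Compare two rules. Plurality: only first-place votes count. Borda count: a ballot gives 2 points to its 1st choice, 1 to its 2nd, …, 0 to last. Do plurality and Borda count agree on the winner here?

No

Plurality first-place counts: Design B 8, Design E 7, Design H 13 → Design H.
Borda totals: Design B 36, Design E 14, Design H 34 → Design B.
The two rules disagree: plurality picks Design H, Borda picks Design B.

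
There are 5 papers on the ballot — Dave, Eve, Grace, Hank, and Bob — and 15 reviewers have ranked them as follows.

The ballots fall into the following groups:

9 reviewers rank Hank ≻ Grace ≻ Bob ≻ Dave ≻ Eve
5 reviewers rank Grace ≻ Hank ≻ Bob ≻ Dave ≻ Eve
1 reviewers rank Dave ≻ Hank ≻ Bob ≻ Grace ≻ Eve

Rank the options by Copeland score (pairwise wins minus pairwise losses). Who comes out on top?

Hank

Pairwise results:
  Dave vs Eve: Dave wins 15–0.
  Dave vs Grace: Grace wins 14–1.
  Dave vs Hank: Hank wins 14–1.
  Dave vs Bob: Bob wins 14–1.
  Eve vs Grace: Grace wins 15–0.
  Eve vs Hank: Hank wins 15–0.
  Eve vs Bob: Bob wins 15–0.
  Grace vs Hank: Hank wins 10–5.
  Grace vs Bob: Grace wins 14–1.
  Hank vs Bob: Hank wins 15–0.
Copeland scores (wins − losses):
  Dave: 1 − 3 = -2
  Eve: 0 − 4 = -4
  Grace: 3 − 1 = 2
  Hank: 4 − 0 = 4
  Bob: 2 − 2 = 0
Hank has the best Copeland score.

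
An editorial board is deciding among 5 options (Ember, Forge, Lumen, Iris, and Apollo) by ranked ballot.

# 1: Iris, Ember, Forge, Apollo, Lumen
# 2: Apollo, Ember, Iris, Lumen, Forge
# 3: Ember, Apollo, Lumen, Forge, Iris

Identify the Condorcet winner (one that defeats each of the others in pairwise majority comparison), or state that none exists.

Head-to-head results (3 voters total):
Ember vs Forge: Ember wins 3–0.
Ember vs Lumen: Ember wins 3–0.
Ember vs Iris: Ember wins 2–1.
Ember vs Apollo: Ember wins 2–1.
Forge vs Lumen: Lumen wins 2–1.
Forge vs Iris: Iris wins 2–1.
Forge vs Apollo: Apollo wins 2–1.
Lumen vs Iris: Iris wins 2–1.
Lumen vs Apollo: Apollo wins 3–0.
Iris vs Apollo: Apollo wins 2–1.
Ember beats each rival — Forge (3–0), Lumen (3–0), Iris (2–1), Apollo (2–1) — so Ember is the Condorcet winner.

Ember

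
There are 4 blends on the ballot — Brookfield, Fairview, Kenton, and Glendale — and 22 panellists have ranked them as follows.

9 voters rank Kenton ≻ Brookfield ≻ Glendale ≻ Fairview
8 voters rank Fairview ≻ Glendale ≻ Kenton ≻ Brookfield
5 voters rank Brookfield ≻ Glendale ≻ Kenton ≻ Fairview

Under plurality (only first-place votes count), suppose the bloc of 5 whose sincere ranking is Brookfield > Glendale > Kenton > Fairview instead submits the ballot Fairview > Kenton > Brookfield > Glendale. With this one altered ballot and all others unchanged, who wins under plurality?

First-place totals with the altered ballot: Brookfield 0, Fairview 13, Kenton 9, Glendale 0.
The switch changes the winner from Kenton to Fairview.

Fairview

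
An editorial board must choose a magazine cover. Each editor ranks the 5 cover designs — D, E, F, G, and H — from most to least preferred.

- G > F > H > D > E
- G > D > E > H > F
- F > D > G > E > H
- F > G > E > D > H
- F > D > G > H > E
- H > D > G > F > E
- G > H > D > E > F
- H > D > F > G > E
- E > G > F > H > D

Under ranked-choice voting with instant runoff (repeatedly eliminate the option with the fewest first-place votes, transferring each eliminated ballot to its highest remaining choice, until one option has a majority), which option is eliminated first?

D

Round 1: F 3, G 3, H 2, E 1, D 0. D has the fewest and is eliminated.
Round 2: F 3, G 3, H 2, E 1. E has the fewest and is eliminated.
Round 3: G 4, F 3, H 2. H has the fewest and is eliminated.
Round 4: G 5, F 4. G has a majority.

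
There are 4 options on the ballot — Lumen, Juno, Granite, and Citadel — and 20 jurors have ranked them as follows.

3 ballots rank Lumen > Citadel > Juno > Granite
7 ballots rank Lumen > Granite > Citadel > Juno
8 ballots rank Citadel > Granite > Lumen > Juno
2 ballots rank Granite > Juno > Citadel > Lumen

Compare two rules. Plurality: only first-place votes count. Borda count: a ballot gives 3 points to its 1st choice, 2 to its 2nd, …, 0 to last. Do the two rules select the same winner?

Plurality first-place counts: Lumen 10, Juno 0, Granite 2, Citadel 8 → Lumen.
Borda totals: Lumen 38, Juno 7, Granite 36, Citadel 39 → Citadel.
The two rules disagree: plurality picks Lumen, Borda picks Citadel.

No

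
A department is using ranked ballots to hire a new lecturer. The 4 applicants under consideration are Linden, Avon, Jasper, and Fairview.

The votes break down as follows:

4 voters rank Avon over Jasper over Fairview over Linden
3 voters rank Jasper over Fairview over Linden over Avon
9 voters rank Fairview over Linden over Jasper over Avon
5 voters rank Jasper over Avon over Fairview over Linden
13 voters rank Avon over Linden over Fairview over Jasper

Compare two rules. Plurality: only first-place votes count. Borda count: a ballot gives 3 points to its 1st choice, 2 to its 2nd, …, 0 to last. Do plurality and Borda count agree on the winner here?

Yes

Plurality first-place counts: Linden 0, Avon 17, Jasper 8, Fairview 9 → Avon.
Borda totals: Linden 47, Avon 61, Jasper 41, Fairview 55 → Avon.
The two rules agree on Avon.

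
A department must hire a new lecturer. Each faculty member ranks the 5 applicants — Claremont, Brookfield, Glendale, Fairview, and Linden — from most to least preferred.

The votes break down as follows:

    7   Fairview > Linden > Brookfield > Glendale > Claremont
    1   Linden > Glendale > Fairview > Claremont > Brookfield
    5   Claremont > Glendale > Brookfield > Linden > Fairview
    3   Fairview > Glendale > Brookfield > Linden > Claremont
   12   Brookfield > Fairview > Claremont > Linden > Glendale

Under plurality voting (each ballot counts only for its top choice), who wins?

Brookfield

First-place vote totals:
  Claremont: 5
  Brookfield: 12
  Glendale: 0
  Fairview: 10
  Linden: 1
Brookfield has the most first-place votes.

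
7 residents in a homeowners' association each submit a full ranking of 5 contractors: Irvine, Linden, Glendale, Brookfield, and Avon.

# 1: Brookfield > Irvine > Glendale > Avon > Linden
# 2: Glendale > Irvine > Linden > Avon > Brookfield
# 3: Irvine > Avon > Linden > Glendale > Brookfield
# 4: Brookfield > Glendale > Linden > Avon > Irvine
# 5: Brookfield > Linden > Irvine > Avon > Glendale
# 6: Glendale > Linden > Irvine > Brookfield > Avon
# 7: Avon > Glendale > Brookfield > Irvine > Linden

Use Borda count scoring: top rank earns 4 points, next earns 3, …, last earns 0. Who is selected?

Glendale

Borda scores:
  Irvine: 3 + 3 + 4 + 0 + 2 + 2 + 1 = 15
  Linden: 0 + 2 + 2 + 2 + 3 + 3 + 0 = 12
  Glendale: 2 + 4 + 1 + 3 + 0 + 4 + 3 = 17
  Brookfield: 4 + 0 + 0 + 4 + 4 + 1 + 2 = 15
  Avon: 1 + 1 + 3 + 1 + 1 + 0 + 4 = 11
Glendale has the highest total.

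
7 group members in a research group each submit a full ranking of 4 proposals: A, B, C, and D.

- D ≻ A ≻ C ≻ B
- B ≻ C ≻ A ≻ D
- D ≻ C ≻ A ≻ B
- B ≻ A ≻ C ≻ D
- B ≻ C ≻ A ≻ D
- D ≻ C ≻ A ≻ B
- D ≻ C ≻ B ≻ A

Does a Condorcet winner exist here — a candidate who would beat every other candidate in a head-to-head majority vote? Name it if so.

D

Head-to-head results (7 voters total):
A vs B: B wins 4–3.
A vs C: C wins 5–2.
A vs D: D wins 4–3.
B vs C: C wins 4–3.
B vs D: D wins 4–3.
C vs D: D wins 4–3.
D beats each rival — A (4–3), B (4–3), C (4–3) — so D is the Condorcet winner.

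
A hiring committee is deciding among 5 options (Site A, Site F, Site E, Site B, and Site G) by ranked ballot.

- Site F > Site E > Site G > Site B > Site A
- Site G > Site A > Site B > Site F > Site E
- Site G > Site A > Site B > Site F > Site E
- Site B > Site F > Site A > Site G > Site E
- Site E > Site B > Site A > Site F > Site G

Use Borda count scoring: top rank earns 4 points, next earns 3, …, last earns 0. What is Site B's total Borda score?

Borda scores:
  Site A: 0 + 3 + 3 + 2 + 2 = 10
  Site F: 4 + 1 + 1 + 3 + 1 = 10
  Site E: 3 + 0 + 0 + 0 + 4 = 7
  Site B: 1 + 2 + 2 + 4 + 3 = 12
  Site G: 2 + 4 + 4 + 1 + 0 = 11

12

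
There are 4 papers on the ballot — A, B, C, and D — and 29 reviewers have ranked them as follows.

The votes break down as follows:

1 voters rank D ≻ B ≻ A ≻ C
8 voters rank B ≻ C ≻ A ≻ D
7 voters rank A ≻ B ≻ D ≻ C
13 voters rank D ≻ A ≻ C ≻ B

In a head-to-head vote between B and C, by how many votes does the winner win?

Ballots ranking B above C: 1+8+7 = 16.
Ballots ranking C above B: 13.
B wins 16–13, a margin of 3.

3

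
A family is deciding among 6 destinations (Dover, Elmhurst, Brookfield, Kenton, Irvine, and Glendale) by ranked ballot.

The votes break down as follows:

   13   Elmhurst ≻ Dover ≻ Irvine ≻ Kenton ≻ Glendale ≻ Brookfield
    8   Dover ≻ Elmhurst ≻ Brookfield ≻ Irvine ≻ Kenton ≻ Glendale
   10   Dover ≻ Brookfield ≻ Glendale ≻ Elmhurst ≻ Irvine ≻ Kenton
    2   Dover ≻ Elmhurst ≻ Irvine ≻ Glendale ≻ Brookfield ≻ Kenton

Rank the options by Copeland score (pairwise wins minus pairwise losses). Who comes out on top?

Pairwise results:
  Dover vs Elmhurst: Dover wins 20–13.
  Dover vs Brookfield: Dover wins 33–0.
  Dover vs Kenton: Dover wins 33–0.
  Dover vs Irvine: Dover wins 33–0.
  Dover vs Glendale: Dover wins 33–0.
  Elmhurst vs Brookfield: Elmhurst wins 23–10.
  Elmhurst vs Kenton: Elmhurst wins 33–0.
  Elmhurst vs Irvine: Elmhurst wins 33–0.
  Elmhurst vs Glendale: Elmhurst wins 23–10.
  Brookfield vs Kenton: Brookfield wins 20–13.
  Brookfield vs Irvine: Brookfield wins 18–15.
  Brookfield vs Glendale: Brookfield wins 18–15.
  Kenton vs Irvine: Irvine wins 33–0.
  Kenton vs Glendale: Kenton wins 21–12.
  Irvine vs Glendale: Irvine wins 23–10.
Copeland scores (wins − losses):
  Dover: 5 − 0 = 5
  Elmhurst: 4 − 1 = 3
  Brookfield: 3 − 2 = 1
  Kenton: 1 − 4 = -3
  Irvine: 2 − 3 = -1
  Glendale: 0 − 5 = -5
Dover has the best Copeland score.

Dover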